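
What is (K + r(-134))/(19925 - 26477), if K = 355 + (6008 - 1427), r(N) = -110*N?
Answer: -4919/1638 ≈ -3.0031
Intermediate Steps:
K = 4936 (K = 355 + 4581 = 4936)
(K + r(-134))/(19925 - 26477) = (4936 - 110*(-134))/(19925 - 26477) = (4936 + 14740)/(-6552) = 19676*(-1/6552) = -4919/1638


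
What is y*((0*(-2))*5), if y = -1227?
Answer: 0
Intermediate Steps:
y*((0*(-2))*5) = -1227*0*(-2)*5 = -0*5 = -1227*0 = 0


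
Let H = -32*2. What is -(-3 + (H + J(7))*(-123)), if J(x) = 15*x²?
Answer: 82536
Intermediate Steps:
H = -64
-(-3 + (H + J(7))*(-123)) = -(-3 + (-64 + 15*7²)*(-123)) = -(-3 + (-64 + 15*49)*(-123)) = -(-3 + (-64 + 735)*(-123)) = -(-3 + 671*(-123)) = -(-3 - 82533) = -1*(-82536) = 82536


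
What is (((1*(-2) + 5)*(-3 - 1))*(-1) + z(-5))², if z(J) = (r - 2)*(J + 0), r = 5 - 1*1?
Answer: 4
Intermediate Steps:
r = 4 (r = 5 - 1 = 4)
z(J) = 2*J (z(J) = (4 - 2)*(J + 0) = 2*J)
(((1*(-2) + 5)*(-3 - 1))*(-1) + z(-5))² = (((1*(-2) + 5)*(-3 - 1))*(-1) + 2*(-5))² = (((-2 + 5)*(-4))*(-1) - 10)² = ((3*(-4))*(-1) - 10)² = (-12*(-1) - 10)² = (12 - 10)² = 2² = 4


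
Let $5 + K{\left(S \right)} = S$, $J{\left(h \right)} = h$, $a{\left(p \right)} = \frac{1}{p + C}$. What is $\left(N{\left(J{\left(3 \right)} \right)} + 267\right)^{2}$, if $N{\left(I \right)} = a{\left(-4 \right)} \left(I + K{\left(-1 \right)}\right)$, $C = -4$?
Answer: $\frac{4575321}{64} \approx 71489.0$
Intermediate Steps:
$a{\left(p \right)} = \frac{1}{-4 + p}$ ($a{\left(p \right)} = \frac{1}{p - 4} = \frac{1}{-4 + p}$)
$K{\left(S \right)} = -5 + S$
$N{\left(I \right)} = \frac{3}{4} - \frac{I}{8}$ ($N{\left(I \right)} = \frac{I - 6}{-4 - 4} = \frac{I - 6}{-8} = - \frac{-6 + I}{8} = \frac{3}{4} - \frac{I}{8}$)
$\left(N{\left(J{\left(3 \right)} \right)} + 267\right)^{2} = \left(\left(\frac{3}{4} - \frac{3}{8}\right) + 267\right)^{2} = \left(\frac{3}{8} + 267\right)^{2} = \left(\frac{2139}{8}\right)^{2} = \frac{4575321}{64}$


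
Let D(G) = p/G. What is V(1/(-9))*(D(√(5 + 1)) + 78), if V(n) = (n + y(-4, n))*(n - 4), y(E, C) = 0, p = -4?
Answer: 962/27 - 74*√6/243 ≈ 34.884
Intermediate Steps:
D(G) = -4/G
V(n) = n*(-4 + n) (V(n) = (n + 0)*(n - 4) = n*(-4 + n))
V(1/(-9))*(D(√(5 + 1)) + 78) = ((-4 + 1/(-9))/(-9))*(-4/√(5 + 1) + 78) = (-(-4 - ⅑)/9)*(-4*√6/6 + 78) = (-⅑*(-37/9))*(-2*√6/3 + 78) = 37*(-2*√6/3 + 78)/81 = 37*(78 - 2*√6/3)/81 = 962/27 - 74*√6/243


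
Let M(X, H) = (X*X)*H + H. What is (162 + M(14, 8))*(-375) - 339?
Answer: -652089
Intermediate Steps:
M(X, H) = H + H*X**2 (M(X, H) = X**2*H + H = H*X**2 + H = H + H*X**2)
(162 + M(14, 8))*(-375) - 339 = (162 + 8*(1 + 14**2))*(-375) - 339 = (162 + 8*(1 + 196))*(-375) - 339 = (162 + 8*197)*(-375) - 339 = (162 + 1576)*(-375) - 339 = 1738*(-375) - 339 = -651750 - 339 = -652089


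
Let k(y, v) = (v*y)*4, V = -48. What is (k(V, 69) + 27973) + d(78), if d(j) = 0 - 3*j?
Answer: 14491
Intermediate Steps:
d(j) = -3*j
k(y, v) = 4*v*y
(k(V, 69) + 27973) + d(78) = (4*69*(-48) + 27973) - 3*78 = (-13248 + 27973) - 234 = 14725 - 234 = 14491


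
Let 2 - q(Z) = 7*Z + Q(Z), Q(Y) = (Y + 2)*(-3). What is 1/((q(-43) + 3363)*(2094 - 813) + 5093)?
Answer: 1/4543676 ≈ 2.2009e-7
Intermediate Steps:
Q(Y) = -6 - 3*Y (Q(Y) = (2 + Y)*(-3) = -6 - 3*Y)
q(Z) = 8 - 4*Z (q(Z) = 2 - (7*Z + (-6 - 3*Z)) = 2 - (-6 + 4*Z) = 2 + (6 - 4*Z) = 8 - 4*Z)
1/((q(-43) + 3363)*(2094 - 813) + 5093) = 1/(((8 - 4*(-43)) + 3363)*(2094 - 813) + 5093) = 1/(((8 + 172) + 3363)*1281 + 5093) = 1/((180 + 3363)*1281 + 5093) = 1/(3543*1281 + 5093) = 1/(4538583 + 5093) = 1/4543676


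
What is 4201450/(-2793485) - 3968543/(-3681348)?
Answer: -876186842449/2056758083556 ≈ -0.42600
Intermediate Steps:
4201450/(-2793485) - 3968543/(-3681348) = 4201450*(-1/2793485) - 3968543*(-1/3681348) = -840290/558697 + 3968543/3681348 = -876186842449/2056758083556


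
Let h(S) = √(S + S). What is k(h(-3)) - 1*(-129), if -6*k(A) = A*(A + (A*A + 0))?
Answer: 130 + I*√6 ≈ 130.0 + 2.4495*I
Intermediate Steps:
h(S) = √2*√S (h(S) = √(2*S) = √2*√S)
k(A) = -A*(A + A²)/6 (k(A) = -A*(A + (A*A + 0))/6 = -A*(A + (A² + 0))/6 = -A*(A + A²)/6)
k(h(-3)) - 1*(-129) = (√2*√(-3))²*(-1 - √2*√(-3))/6 - 1*(-129) = (√2*(I*√3))²*(-1 - √2*I*√3)/6 + 129 = (I*√6)²*(-1 - I*√6)/6 + 129 = (⅙)*(-6)*(-1 - I*√6) + 129 = (1 + I*√6) + 129 = 130 + I*√6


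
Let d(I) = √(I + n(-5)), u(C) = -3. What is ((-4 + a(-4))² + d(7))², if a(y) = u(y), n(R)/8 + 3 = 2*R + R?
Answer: (49 + I*√137)² ≈ 2264.0 + 1147.1*I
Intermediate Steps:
n(R) = -24 + 24*R (n(R) = -24 + 8*(2*R + R) = -24 + 8*(3*R) = -24 + 24*R)
a(y) = -3
d(I) = √(-144 + I) (d(I) = √(I + (-24 + 24*(-5))) = √(I + (-24 - 120)) = √(I - 144) = √(-144 + I))
((-4 + a(-4))² + d(7))² = ((-4 - 3)² + √(-144 + 7))² = ((-7)² + √(-137))² = (49 + I*√137)²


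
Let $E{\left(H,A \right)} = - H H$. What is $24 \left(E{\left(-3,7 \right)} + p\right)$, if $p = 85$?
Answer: $1824$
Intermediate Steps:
$E{\left(H,A \right)} = - H^{2}$
$24 \left(E{\left(-3,7 \right)} + p\right) = 24 \left(- \left(-3\right)^{2} + 85\right) = 24 \left(\left(-1\right) 9 + 85\right) = 24 \left(-9 + 85\right) = 24 \cdot 76 = 1824$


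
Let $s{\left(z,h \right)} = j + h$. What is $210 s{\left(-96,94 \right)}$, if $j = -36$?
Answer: $12180$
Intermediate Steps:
$s{\left(z,h \right)} = -36 + h$
$210 s{\left(-96,94 \right)} = 210 \left(-36 + 94\right) = 210 \cdot 58 = 12180$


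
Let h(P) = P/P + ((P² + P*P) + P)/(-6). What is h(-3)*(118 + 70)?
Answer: -282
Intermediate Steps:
h(P) = 1 - P²/3 - P/6 (h(P) = 1 + ((P² + P²) + P)*(-⅙) = 1 + (2*P² + P)*(-⅙) = 1 + (P + 2*P²)*(-⅙) = 1 + (-P²/3 - P/6) = 1 - P²/3 - P/6)
h(-3)*(118 + 70) = (1 - ⅓*(-3)² - ⅙*(-3))*(118 + 70) = (1 - ⅓*9 + ½)*188 = (1 - 3 + ½)*188 = -3/2*188 = -282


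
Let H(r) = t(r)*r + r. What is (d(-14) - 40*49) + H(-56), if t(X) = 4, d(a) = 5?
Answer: -2235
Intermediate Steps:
H(r) = 5*r (H(r) = 4*r + r = 5*r)
(d(-14) - 40*49) + H(-56) = (5 - 40*49) + 5*(-56) = (5 - 1960) - 280 = -1955 - 280 = -2235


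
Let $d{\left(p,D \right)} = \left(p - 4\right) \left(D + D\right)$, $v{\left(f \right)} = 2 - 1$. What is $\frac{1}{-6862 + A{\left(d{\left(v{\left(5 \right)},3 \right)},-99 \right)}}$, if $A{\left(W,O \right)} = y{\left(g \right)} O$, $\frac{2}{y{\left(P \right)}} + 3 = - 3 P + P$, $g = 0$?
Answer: $- \frac{1}{6796} \approx -0.00014715$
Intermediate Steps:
$v{\left(f \right)} = 1$ ($v{\left(f \right)} = 2 - 1 = 1$)
$d{\left(p,D \right)} = 2 D \left(-4 + p\right)$ ($d{\left(p,D \right)} = \left(-4 + p\right) 2 D = 2 D \left(-4 + p\right)$)
$y{\left(P \right)} = \frac{2}{-3 - 2 P}$ ($y{\left(P \right)} = \frac{2}{-3 + \left(- 3 P + P\right)} = \frac{2}{-3 - 2 P}$)
$A{\left(W,O \right)} = - \frac{2 O}{3}$ ($A{\left(W,O \right)} = - \frac{2}{3 + 2 \cdot 0} O = - \frac{2}{3 + 0} O = - \frac{2}{3} O = \left(-2\right) \frac{1}{3} O = - \frac{2 O}{3}$)
$\frac{1}{-6862 + A{\left(d{\left(v{\left(5 \right)},3 \right)},-99 \right)}} = \frac{1}{-6862 - -66} = \frac{1}{-6862 + 66} = \frac{1}{-6796} = - \frac{1}{6796}$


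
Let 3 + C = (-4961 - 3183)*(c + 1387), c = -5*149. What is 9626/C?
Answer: -9626/5228451 ≈ -0.0018411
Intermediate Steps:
c = -745
C = -5228451 (C = -3 + (-4961 - 3183)*(-745 + 1387) = -3 - 8144*642 = -3 - 5228448 = -5228451)
9626/C = 9626/(-5228451) = 9626*(-1/5228451) = -9626/5228451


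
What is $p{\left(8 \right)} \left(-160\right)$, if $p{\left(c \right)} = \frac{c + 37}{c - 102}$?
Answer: $\frac{3600}{47} \approx 76.596$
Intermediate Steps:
$p{\left(c \right)} = \frac{37 + c}{-102 + c}$
$p{\left(8 \right)} \left(-160\right) = \frac{37 + 8}{-102 + 8} \left(-160\right) = \frac{1}{-94} \cdot 45 \left(-160\right) = \left(- \frac{1}{94}\right) 45 \left(-160\right) = \left(- \frac{45}{94}\right) \left(-160\right) = \frac{3600}{47}$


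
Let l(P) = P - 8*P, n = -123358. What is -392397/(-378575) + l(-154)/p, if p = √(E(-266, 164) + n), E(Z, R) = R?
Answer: 392397/378575 - 539*I*√123194/61597 ≈ 1.0365 - 3.0713*I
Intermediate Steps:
l(P) = -7*P
p = I*√123194 (p = √(164 - 123358) = √(-123194) = I*√123194 ≈ 350.99*I)
-392397/(-378575) + l(-154)/p = -392397/(-378575) + (-7*(-154))/((I*√123194)) = -392397*(-1/378575) + 1078*(-I*√123194/123194) = 392397/378575 - 539*I*√123194/61597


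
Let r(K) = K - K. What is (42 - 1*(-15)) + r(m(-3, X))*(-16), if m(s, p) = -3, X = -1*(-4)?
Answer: 57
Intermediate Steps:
X = 4
r(K) = 0
(42 - 1*(-15)) + r(m(-3, X))*(-16) = (42 - 1*(-15)) + 0*(-16) = (42 + 15) + 0 = 57 + 0 = 57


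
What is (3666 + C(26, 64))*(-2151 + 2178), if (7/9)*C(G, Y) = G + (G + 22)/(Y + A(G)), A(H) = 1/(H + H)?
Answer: 2328216696/23303 ≈ 99911.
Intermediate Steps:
A(H) = 1/(2*H)
C(G, Y) = 9*G/7 + 9*(22 + G)/(7*(Y + 1/(2*G))) (C(G, Y) = 9*(G + (G + 22)/(Y + 1/(2*G)))/7 = 9*(G + (22 + G)/(Y + 1/(2*G)))/7 = 9*G/7 + 9*(22 + G)/(7*(Y + 1/(2*G))))
(3666 + C(26, 64))*(-2151 + 2178) = (3666 + (9/7)*26*(45 + 2*26 + 2*26*64)/(1 + 2*26*64))*(-2151 + 2178) = (3666 + (9/7)*26*(45 + 52 + 3328)/(1 + 3328))*27 = (3666 + (9/7)*26*3425/3329)*27 = (3666 + (9/7)*26*(1/3329)*3425)*27 = (3666 + 801450/23303)*27 = (86230248/23303)*27 = 2328216696/23303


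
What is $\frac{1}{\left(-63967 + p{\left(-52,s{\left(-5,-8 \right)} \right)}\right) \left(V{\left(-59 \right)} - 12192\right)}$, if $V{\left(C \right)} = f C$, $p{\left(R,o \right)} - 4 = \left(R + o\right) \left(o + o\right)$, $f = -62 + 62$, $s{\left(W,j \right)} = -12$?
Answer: $\frac{1}{761109984} \approx 1.3139 \cdot 10^{-9}$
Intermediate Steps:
$f = 0$
$p{\left(R,o \right)} = 4 + 2 o \left(R + o\right)$ ($p{\left(R,o \right)} = 4 + \left(R + o\right) \left(o + o\right) = 4 + \left(R + o\right) 2 o = 4 + 2 o \left(R + o\right)$)
$V{\left(C \right)} = 0$ ($V{\left(C \right)} = 0 C = 0$)
$\frac{1}{\left(-63967 + p{\left(-52,s{\left(-5,-8 \right)} \right)}\right) \left(V{\left(-59 \right)} - 12192\right)} = \frac{1}{\left(-63967 + \left(4 + 2 \left(-12\right)^{2} + 2 \left(-52\right) \left(-12\right)\right)\right) \left(0 - 12192\right)} = \frac{1}{\left(-63967 + \left(4 + 2 \cdot 144 + 1248\right)\right) \left(0 - 12192\right)} = \frac{1}{\left(-63967 + \left(4 + 288 + 1248\right)\right) \left(-12192\right)} = \frac{1}{-63967 + 1540} \left(- \frac{1}{12192}\right) = \frac{1}{-62427} \left(- \frac{1}{12192}\right) = \left(- \frac{1}{62427}\right) \left(- \frac{1}{12192}\right) = \frac{1}{761109984}$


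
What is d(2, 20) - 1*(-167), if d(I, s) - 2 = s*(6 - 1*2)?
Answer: 249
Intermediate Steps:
d(I, s) = 2 + 4*s (d(I, s) = 2 + s*(6 - 1*2) = 2 + s*(6 - 2) = 2 + s*4 = 2 + 4*s)
d(2, 20) - 1*(-167) = (2 + 4*20) - 1*(-167) = (2 + 80) + 167 = 82 + 167 = 249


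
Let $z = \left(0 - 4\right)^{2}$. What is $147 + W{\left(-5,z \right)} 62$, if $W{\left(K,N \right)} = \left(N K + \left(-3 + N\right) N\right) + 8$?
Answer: $8579$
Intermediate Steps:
$z = 16$ ($z = \left(-4\right)^{2} = 16$)
$W{\left(K,N \right)} = 8 + K N + N \left(-3 + N\right)$ ($W{\left(K,N \right)} = \left(K N + N \left(-3 + N\right)\right) + 8 = 8 + K N + N \left(-3 + N\right)$)
$147 + W{\left(-5,z \right)} 62 = 147 + \left(8 + 16^{2} - 48 - 80\right) 62 = 147 + \left(8 + 256 - 48 - 80\right) 62 = 147 + 136 \cdot 62 = 147 + 8432 = 8579$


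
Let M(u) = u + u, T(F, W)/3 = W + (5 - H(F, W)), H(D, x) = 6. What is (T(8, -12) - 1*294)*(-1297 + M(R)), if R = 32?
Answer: 410589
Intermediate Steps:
T(F, W) = -3 + 3*W (T(F, W) = 3*(W + (5 - 1*6)) = 3*(W + (5 - 6)) = 3*(W - 1) = 3*(-1 + W) = -3 + 3*W)
M(u) = 2*u
(T(8, -12) - 1*294)*(-1297 + M(R)) = ((-3 + 3*(-12)) - 1*294)*(-1297 + 2*32) = ((-3 - 36) - 294)*(-1297 + 64) = (-39 - 294)*(-1233) = -333*(-1233) = 410589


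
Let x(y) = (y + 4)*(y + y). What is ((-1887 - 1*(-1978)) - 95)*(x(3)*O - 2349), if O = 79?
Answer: -3876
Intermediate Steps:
x(y) = 2*y*(4 + y) (x(y) = (4 + y)*(2*y) = 2*y*(4 + y))
((-1887 - 1*(-1978)) - 95)*(x(3)*O - 2349) = ((-1887 - 1*(-1978)) - 95)*((2*3*(4 + 3))*79 - 2349) = ((-1887 + 1978) - 95)*((2*3*7)*79 - 2349) = (91 - 95)*(42*79 - 2349) = -4*(3318 - 2349) = -4*969 = -3876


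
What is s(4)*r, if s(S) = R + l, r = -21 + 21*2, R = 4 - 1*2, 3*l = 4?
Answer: 70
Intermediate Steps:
l = 4/3 (l = (⅓)*4 = 4/3 ≈ 1.3333)
R = 2 (R = 4 - 2 = 2)
r = 21 (r = -21 + 42 = 21)
s(S) = 10/3 (s(S) = 2 + 4/3 = 10/3)
s(4)*r = (10/3)*21 = 70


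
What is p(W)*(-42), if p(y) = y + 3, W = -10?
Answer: 294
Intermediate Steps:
p(y) = 3 + y
p(W)*(-42) = (3 - 10)*(-42) = -7*(-42) = 294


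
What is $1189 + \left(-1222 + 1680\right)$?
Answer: $1647$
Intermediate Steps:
$1189 + \left(-1222 + 1680\right) = 1189 + 458 = 1647$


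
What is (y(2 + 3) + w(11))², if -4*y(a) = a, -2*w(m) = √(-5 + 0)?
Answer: 5/16 + 5*I*√5/4 ≈ 0.3125 + 2.7951*I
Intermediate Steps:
w(m) = -I*√5/2 (w(m) = -√(-5 + 0)/2 = -I*√5/2)
y(a) = -a/4
(y(2 + 3) + w(11))² = (-(2 + 3)/4 - I*√5/2)² = (-¼*5 - I*√5/2)² = (-5/4 - I*√5/2)²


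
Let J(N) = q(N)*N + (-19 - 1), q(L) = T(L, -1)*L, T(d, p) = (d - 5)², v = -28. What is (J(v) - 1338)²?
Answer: 726616446724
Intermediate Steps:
T(d, p) = (-5 + d)²
q(L) = L*(-5 + L)² (q(L) = (-5 + L)²*L = L*(-5 + L)²)
J(N) = -20 + N²*(-5 + N)² (J(N) = (N*(-5 + N)²)*N + (-19 - 1) = N²*(-5 + N)² - 20 = -20 + N²*(-5 + N)²)
(J(v) - 1338)² = ((-20 + (-28)²*(-5 - 28)²) - 1338)² = ((-20 + 784*(-33)²) - 1338)² = ((-20 + 784*1089) - 1338)² = ((-20 + 853776) - 1338)² = (853756 - 1338)² = 852418² = 726616446724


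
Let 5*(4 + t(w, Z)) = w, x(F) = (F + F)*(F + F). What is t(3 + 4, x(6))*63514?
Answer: -825682/5 ≈ -1.6514e+5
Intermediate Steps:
x(F) = 4*F² (x(F) = (2*F)*(2*F) = 4*F²)
t(w, Z) = -4 + w/5
t(3 + 4, x(6))*63514 = (-4 + (3 + 4)/5)*63514 = (-4 + (⅕)*7)*63514 = (-4 + 7/5)*63514 = -13/5*63514 = -825682/5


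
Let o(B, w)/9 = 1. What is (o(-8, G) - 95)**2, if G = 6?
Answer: 7396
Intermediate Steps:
o(B, w) = 9 (o(B, w) = 9*1 = 9)
(o(-8, G) - 95)**2 = (9 - 95)**2 = (-86)**2 = 7396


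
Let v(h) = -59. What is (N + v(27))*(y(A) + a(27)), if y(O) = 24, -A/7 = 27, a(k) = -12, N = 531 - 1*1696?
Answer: -14688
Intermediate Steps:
N = -1165 (N = 531 - 1696 = -1165)
A = -189 (A = -7*27 = -189)
(N + v(27))*(y(A) + a(27)) = (-1165 - 59)*(24 - 12) = -1224*12 = -14688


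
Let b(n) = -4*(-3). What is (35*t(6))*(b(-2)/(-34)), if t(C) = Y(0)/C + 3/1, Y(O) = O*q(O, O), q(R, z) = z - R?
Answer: -630/17 ≈ -37.059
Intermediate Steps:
b(n) = 12
Y(O) = 0 (Y(O) = O*(O - O) = O*0 = 0)
t(C) = 3 (t(C) = 0/C + 3/1 = 0 + 3*1 = 0 + 3 = 3)
(35*t(6))*(b(-2)/(-34)) = (35*3)*(12/(-34)) = 105*(12*(-1/34)) = 105*(-6/17) = -630/17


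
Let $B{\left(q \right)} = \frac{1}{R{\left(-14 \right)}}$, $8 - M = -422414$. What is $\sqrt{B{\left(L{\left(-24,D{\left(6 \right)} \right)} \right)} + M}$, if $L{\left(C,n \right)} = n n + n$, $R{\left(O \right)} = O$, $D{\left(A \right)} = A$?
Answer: $\frac{\sqrt{82794698}}{14} \approx 649.94$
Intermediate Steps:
$M = 422422$ ($M = 8 - -422414 = 8 + 422414 = 422422$)
$L{\left(C,n \right)} = n + n^{2}$ ($L{\left(C,n \right)} = n^{2} + n = n + n^{2}$)
$B{\left(q \right)} = - \frac{1}{14}$ ($B{\left(q \right)} = \frac{1}{-14} = - \frac{1}{14}$)
$\sqrt{B{\left(L{\left(-24,D{\left(6 \right)} \right)} \right)} + M} = \sqrt{- \frac{1}{14} + 422422} = \sqrt{\frac{5913907}{14}} = \frac{\sqrt{82794698}}{14}$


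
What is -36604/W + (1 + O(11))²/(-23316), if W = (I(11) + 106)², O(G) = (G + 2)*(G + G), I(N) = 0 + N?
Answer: -660336035/106390908 ≈ -6.2067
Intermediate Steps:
I(N) = N
O(G) = 2*G*(2 + G) (O(G) = (2 + G)*(2*G) = 2*G*(2 + G))
W = 13689 (W = (11 + 106)² = 117² = 13689)
-36604/W + (1 + O(11))²/(-23316) = -36604/13689 + (1 + 2*11*(2 + 11))²/(-23316) = -36604*1/13689 + (1 + 2*11*13)²*(-1/23316) = -36604/13689 + (1 + 286)²*(-1/23316) = -36604/13689 + 287²*(-1/23316) = -36604/13689 + 82369*(-1/23316) = -36604/13689 - 82369/23316 = -660336035/106390908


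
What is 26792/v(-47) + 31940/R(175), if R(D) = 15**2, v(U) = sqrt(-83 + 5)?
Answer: 6388/45 - 13396*I*sqrt(78)/39 ≈ 141.96 - 3033.6*I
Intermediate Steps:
v(U) = I*sqrt(78) (v(U) = sqrt(-78) = I*sqrt(78))
R(D) = 225
26792/v(-47) + 31940/R(175) = 26792/((I*sqrt(78))) + 31940/225 = 26792*(-I*sqrt(78)/78) + 31940*(1/225) = -13396*I*sqrt(78)/39 + 6388/45 = 6388/45 - 13396*I*sqrt(78)/39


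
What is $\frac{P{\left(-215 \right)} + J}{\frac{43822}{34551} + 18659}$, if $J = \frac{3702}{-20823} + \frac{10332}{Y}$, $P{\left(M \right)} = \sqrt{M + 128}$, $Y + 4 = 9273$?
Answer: $\frac{189328379706}{3770862940646009} + \frac{34551 i \sqrt{87}}{644730931} \approx 5.0208 \cdot 10^{-5} + 0.00049985 i$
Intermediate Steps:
$Y = 9269$ ($Y = -4 + 9273 = 9269$)
$P{\left(M \right)} = \sqrt{128 + M}$
$J = \frac{60276466}{64336129}$ ($J = \frac{3702}{-20823} + \frac{10332}{9269} = 3702 \left(- \frac{1}{20823}\right) + 10332 \cdot \frac{1}{9269} = - \frac{1234}{6941} + \frac{10332}{9269} = \frac{60276466}{64336129} \approx 0.9369$)
$\frac{P{\left(-215 \right)} + J}{\frac{43822}{34551} + 18659} = \frac{\sqrt{128 - 215} + \frac{60276466}{64336129}}{\frac{43822}{34551} + 18659} = \frac{\sqrt{-87} + \frac{60276466}{64336129}}{43822 \cdot \frac{1}{34551} + 18659} = \frac{i \sqrt{87} + \frac{60276466}{64336129}}{\frac{43822}{34551} + 18659} = \frac{\frac{60276466}{64336129} + i \sqrt{87}}{\frac{644730931}{34551}} = \left(\frac{60276466}{64336129} + i \sqrt{87}\right) \frac{34551}{644730931} = \frac{189328379706}{3770862940646009} + \frac{34551 i \sqrt{87}}{644730931}$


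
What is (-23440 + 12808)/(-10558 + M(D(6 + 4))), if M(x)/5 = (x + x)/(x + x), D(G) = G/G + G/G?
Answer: 10632/10553 ≈ 1.0075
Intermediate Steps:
D(G) = 2 (D(G) = 1 + 1 = 2)
M(x) = 5 (M(x) = 5*((x + x)/(x + x)) = 5*((2*x)/((2*x))) = 5*((2*x)*(1/(2*x))) = 5*1 = 5)
(-23440 + 12808)/(-10558 + M(D(6 + 4))) = (-23440 + 12808)/(-10558 + 5) = -10632/(-10553) = -10632*(-1/10553) = 10632/10553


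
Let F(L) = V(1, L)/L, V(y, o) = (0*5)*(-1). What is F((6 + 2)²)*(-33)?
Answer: 0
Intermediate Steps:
V(y, o) = 0 (V(y, o) = 0*(-1) = 0)
F(L) = 0 (F(L) = 0/L = 0)
F((6 + 2)²)*(-33) = 0*(-33) = 0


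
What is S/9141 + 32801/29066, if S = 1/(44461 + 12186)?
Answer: 16984693284893/15050672057982 ≈ 1.1285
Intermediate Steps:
S = 1/56647 ≈ 1.7653e-5
S/9141 + 32801/29066 = (1/56647)/9141 + 32801/29066 = (1/56647)*(1/9141) + 32801*(1/29066) = 1/517810227 + 32801/29066 = 16984693284893/15050672057982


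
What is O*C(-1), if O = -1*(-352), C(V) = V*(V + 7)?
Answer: -2112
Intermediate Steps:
C(V) = V*(7 + V)
O = 352
O*C(-1) = 352*(-(7 - 1)) = 352*(-1*6) = 352*(-6) = -2112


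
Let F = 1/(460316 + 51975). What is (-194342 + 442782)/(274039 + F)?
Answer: 12727357604/14038771335 ≈ 0.90659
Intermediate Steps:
F = 1/512291 ≈ 1.9520e-6
(-194342 + 442782)/(274039 + F) = (-194342 + 442782)/(274039 + 1/512291) = 248440/(140387713350/512291) = 248440*(512291/140387713350) = 12727357604/14038771335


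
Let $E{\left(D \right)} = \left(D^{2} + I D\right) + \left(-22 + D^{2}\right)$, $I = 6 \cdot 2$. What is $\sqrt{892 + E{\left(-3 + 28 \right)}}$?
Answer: $22 \sqrt{5} \approx 49.193$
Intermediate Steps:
$I = 12$
$E{\left(D \right)} = -22 + 2 D^{2} + 12 D$ ($E{\left(D \right)} = \left(D^{2} + 12 D\right) + \left(-22 + D^{2}\right) = -22 + 2 D^{2} + 12 D$)
$\sqrt{892 + E{\left(-3 + 28 \right)}} = \sqrt{892 + \left(-22 + 2 \left(-3 + 28\right)^{2} + 12 \left(-3 + 28\right)\right)} = \sqrt{892 + \left(-22 + 2 \cdot 25^{2} + 12 \cdot 25\right)} = \sqrt{892 + \left(-22 + 2 \cdot 625 + 300\right)} = \sqrt{892 + \left(-22 + 1250 + 300\right)} = \sqrt{892 + 1528} = \sqrt{2420} = 22 \sqrt{5}$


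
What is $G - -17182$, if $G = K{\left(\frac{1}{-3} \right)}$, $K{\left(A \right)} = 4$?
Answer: $17186$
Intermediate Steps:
$G = 4$
$G - -17182 = 4 - -17182 = 4 + 17182 = 17186$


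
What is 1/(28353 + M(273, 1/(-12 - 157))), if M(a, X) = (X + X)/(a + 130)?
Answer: 68107/1931037769 ≈ 3.5270e-5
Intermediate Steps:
M(a, X) = 2*X/(130 + a) (M(a, X) = (2*X)/(130 + a) = 2*X/(130 + a))
1/(28353 + M(273, 1/(-12 - 157))) = 1/(28353 + 2/((-12 - 157)*(130 + 273))) = 1/(28353 + 2/(-169*403)) = 1/(28353 + 2*(-1/169)*(1/403)) = 1/(28353 - 2/68107) = 1/(1931037769/68107) = 68107/1931037769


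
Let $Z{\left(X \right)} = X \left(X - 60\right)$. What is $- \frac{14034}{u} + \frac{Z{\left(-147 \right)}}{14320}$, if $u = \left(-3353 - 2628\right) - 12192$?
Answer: $\frac{753953097}{260237360} \approx 2.8972$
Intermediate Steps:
$Z{\left(X \right)} = X \left(-60 + X\right)$
$u = -18173$ ($u = \left(-3353 - 2628\right) - 12192 = -5981 - 12192 = -18173$)
$- \frac{14034}{u} + \frac{Z{\left(-147 \right)}}{14320} = - \frac{14034}{-18173} + \frac{\left(-147\right) \left(-60 - 147\right)}{14320} = \left(-14034\right) \left(- \frac{1}{18173}\right) + \left(-147\right) \left(-207\right) \frac{1}{14320} = \frac{14034}{18173} + 30429 \cdot \frac{1}{14320} = \frac{14034}{18173} + \frac{30429}{14320} = \frac{753953097}{260237360}$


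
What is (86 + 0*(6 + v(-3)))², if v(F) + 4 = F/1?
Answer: 7396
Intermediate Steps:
v(F) = -4 + F (v(F) = -4 + F/1 = -4 + F*1 = -4 + F)
(86 + 0*(6 + v(-3)))² = (86 + 0*(6 + (-4 - 3)))² = (86 + 0*(6 - 7))² = (86 + 0*(-1))² = (86 + 0)² = 86² = 7396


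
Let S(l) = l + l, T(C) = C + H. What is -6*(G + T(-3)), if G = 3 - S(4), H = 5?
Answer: 18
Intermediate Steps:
T(C) = 5 + C (T(C) = C + 5 = 5 + C)
S(l) = 2*l
G = -5 (G = 3 - 2*4 = 3 - 1*8 = 3 - 8 = -5)
-6*(G + T(-3)) = -6*(-5 + (5 - 3)) = -6*(-5 + 2) = -6*(-3) = 18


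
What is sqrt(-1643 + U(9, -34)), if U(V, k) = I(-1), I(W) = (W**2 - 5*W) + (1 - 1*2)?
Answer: 3*I*sqrt(182) ≈ 40.472*I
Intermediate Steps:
I(W) = -1 + W**2 - 5*W (I(W) = (W**2 - 5*W) + (1 - 2) = (W**2 - 5*W) - 1 = -1 + W**2 - 5*W)
U(V, k) = 5 (U(V, k) = -1 + (-1)**2 - 5*(-1) = -1 + 1 + 5 = 5)
sqrt(-1643 + U(9, -34)) = sqrt(-1643 + 5) = sqrt(-1638) = 3*I*sqrt(182)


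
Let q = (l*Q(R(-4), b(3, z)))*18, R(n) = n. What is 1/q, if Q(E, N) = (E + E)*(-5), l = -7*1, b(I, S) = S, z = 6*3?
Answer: -1/5040 ≈ -0.00019841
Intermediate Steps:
z = 18
l = -7
Q(E, N) = -10*E (Q(E, N) = (2*E)*(-5) = -10*E)
q = -5040 (q = -(-70)*(-4)*18 = -7*40*18 = -280*18 = -5040)
1/q = 1/(-5040) = -1/5040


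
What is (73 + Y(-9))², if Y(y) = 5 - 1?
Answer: 5929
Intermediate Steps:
Y(y) = 4
(73 + Y(-9))² = (73 + 4)² = 77² = 5929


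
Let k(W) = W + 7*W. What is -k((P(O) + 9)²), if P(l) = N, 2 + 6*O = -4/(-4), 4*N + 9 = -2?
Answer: -625/2 ≈ -312.50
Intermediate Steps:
N = -11/4 (N = -9/4 + (¼)*(-2) = -9/4 - ½ = -11/4 ≈ -2.7500)
O = -⅙ (O = -⅓ + (-4/(-4))/6 = -⅓ + (-4*(-¼))/6 = -⅓ + (⅙)*1 = -⅓ + ⅙ = -⅙ ≈ -0.16667)
P(l) = -11/4
k(W) = 8*W
-k((P(O) + 9)²) = -8*(-11/4 + 9)² = -8*(25/4)² = -8*625/16 = -1*625/2 = -625/2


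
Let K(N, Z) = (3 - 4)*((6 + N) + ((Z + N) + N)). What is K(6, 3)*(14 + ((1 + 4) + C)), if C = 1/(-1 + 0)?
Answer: -486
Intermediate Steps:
C = -1 (C = 1/(-1) = -1)
K(N, Z) = -6 - Z - 3*N (K(N, Z) = -((6 + N) + ((N + Z) + N)) = -((6 + N) + (Z + 2*N)) = -(6 + Z + 3*N) = -6 - Z - 3*N)
K(6, 3)*(14 + ((1 + 4) + C)) = (-6 - 1*3 - 3*6)*(14 + ((1 + 4) - 1)) = (-6 - 3 - 18)*(14 + (5 - 1)) = -27*(14 + 4) = -27*18 = -486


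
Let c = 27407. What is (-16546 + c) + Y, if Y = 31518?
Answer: 42379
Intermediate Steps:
(-16546 + c) + Y = (-16546 + 27407) + 31518 = 10861 + 31518 = 42379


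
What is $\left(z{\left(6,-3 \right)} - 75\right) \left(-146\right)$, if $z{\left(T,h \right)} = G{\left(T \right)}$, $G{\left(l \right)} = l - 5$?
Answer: $10804$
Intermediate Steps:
$G{\left(l \right)} = -5 + l$
$z{\left(T,h \right)} = -5 + T$
$\left(z{\left(6,-3 \right)} - 75\right) \left(-146\right) = \left(\left(-5 + 6\right) - 75\right) \left(-146\right) = \left(1 - 75\right) \left(-146\right) = \left(-74\right) \left(-146\right) = 10804$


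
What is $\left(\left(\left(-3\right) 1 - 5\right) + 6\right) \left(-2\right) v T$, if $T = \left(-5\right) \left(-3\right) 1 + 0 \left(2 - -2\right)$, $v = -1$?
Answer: $-60$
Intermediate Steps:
$T = 15$ ($T = 15 \cdot 1 + 0 \left(2 + 2\right) = 15 + 0 \cdot 4 = 15 + 0 = 15$)
$\left(\left(\left(-3\right) 1 - 5\right) + 6\right) \left(-2\right) v T = \left(\left(\left(-3\right) 1 - 5\right) + 6\right) \left(-2\right) \left(-1\right) 15 = \left(\left(-3 - 5\right) + 6\right) \left(-2\right) \left(-1\right) 15 = \left(-8 + 6\right) \left(-2\right) \left(-1\right) 15 = \left(-2\right) \left(-2\right) \left(-1\right) 15 = 4 \left(-1\right) 15 = \left(-4\right) 15 = -60$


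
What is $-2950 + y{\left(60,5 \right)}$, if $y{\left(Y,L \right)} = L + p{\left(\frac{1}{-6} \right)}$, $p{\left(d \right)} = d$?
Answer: $- \frac{17671}{6} \approx -2945.2$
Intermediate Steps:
$y{\left(Y,L \right)} = - \frac{1}{6} + L$ ($y{\left(Y,L \right)} = L + \frac{1}{-6} = L - \frac{1}{6} = - \frac{1}{6} + L$)
$-2950 + y{\left(60,5 \right)} = -2950 + \left(- \frac{1}{6} + 5\right) = -2950 + \frac{29}{6} = - \frac{17671}{6}$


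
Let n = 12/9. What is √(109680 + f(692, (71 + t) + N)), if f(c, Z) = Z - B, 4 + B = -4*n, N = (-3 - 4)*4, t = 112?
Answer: √988599/3 ≈ 331.43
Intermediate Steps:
N = -28 (N = -7*4 = -28)
n = 4/3 (n = 12*(⅑) = 4/3 ≈ 1.3333)
B = -28/3 (B = -4 - 4*4/3 = -4 - 16/3 = -28/3 ≈ -9.3333)
f(c, Z) = 28/3 + Z (f(c, Z) = Z - 1*(-28/3) = Z + 28/3 = 28/3 + Z)
√(109680 + f(692, (71 + t) + N)) = √(109680 + (28/3 + ((71 + 112) - 28))) = √(109680 + (28/3 + (183 - 28))) = √(109680 + (28/3 + 155)) = √(109680 + 493/3) = √(329533/3) = √988599/3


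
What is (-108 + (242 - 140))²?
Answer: 36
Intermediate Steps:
(-108 + (242 - 140))² = (-108 + 102)² = (-6)² = 36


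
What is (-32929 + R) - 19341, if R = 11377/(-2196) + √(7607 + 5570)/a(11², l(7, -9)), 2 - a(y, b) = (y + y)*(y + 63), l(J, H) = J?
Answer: -114796297/2196 - √13177/44526 ≈ -52275.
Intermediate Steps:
a(y, b) = 2 - 2*y*(63 + y) (a(y, b) = 2 - (y + y)*(y + 63) = 2 - 2*y*(63 + y))
R = -11377/2196 - √13177/44526 (R = 11377/(-2196) + √(7607 + 5570)/(2 - 126*11² - 2*(11²)²) = 11377*(-1/2196) + √13177/(2 - 126*121 - 2*121²) = -11377/2196 + √13177/(2 - 15246 - 2*14641) = -11377/2196 + √13177/(2 - 15246 - 29282) = -11377/2196 + √13177/(-44526) = -11377/2196 + √13177*(-1/44526) = -11377/2196 - √13177/44526 ≈ -5.1834)
(-32929 + R) - 19341 = (-32929 + (-11377/2196 - √13177/44526)) - 19341 = (-72323461/2196 - √13177/44526) - 19341 = -114796297/2196 - √13177/44526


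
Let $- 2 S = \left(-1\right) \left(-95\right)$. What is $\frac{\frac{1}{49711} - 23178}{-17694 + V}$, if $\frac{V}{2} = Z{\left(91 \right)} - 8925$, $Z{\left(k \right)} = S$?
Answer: $\frac{1152201557}{1771650329} \approx 0.65036$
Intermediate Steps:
$S = - \frac{95}{2}$ ($S = - \frac{\left(-1\right) \left(-95\right)}{2} = \left(- \frac{1}{2}\right) 95 = - \frac{95}{2} \approx -47.5$)
$Z{\left(k \right)} = - \frac{95}{2}$
$V = -17945$ ($V = 2 \left(- \frac{95}{2} - 8925\right) = 2 \left(- \frac{17945}{2}\right) = -17945$)
$\frac{\frac{1}{49711} - 23178}{-17694 + V} = \frac{\frac{1}{49711} - 23178}{-17694 - 17945} = \frac{\frac{1}{49711} - 23178}{-35639} = \left(- \frac{1152201557}{49711}\right) \left(- \frac{1}{35639}\right) = \frac{1152201557}{1771650329}$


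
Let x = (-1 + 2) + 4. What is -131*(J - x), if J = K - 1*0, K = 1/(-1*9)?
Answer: 6026/9 ≈ 669.56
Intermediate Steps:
K = -⅑ (K = 1/(-9) = -⅑ ≈ -0.11111)
J = -⅑ (J = -⅑ - 1*0 = -⅑ + 0 = -⅑ ≈ -0.11111)
x = 5 (x = 1 + 4 = 5)
-131*(J - x) = -131*(-⅑ - 1*5) = -131*(-⅑ - 5) = -131*(-46/9) = 6026/9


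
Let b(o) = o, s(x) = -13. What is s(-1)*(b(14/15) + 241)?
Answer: -47177/15 ≈ -3145.1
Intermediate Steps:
s(-1)*(b(14/15) + 241) = -13*(14/15 + 241) = -13*3629/15 = -47177/15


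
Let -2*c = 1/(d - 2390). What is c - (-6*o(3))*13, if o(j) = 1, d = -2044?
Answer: 691705/8868 ≈ 78.000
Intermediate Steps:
c = 1/8868 (c = -1/(2*(-2044 - 2390)) = -1/2/(-4434) = -1/2*(-1/4434) = 1/8868 ≈ 0.00011277)
c - (-6*o(3))*13 = 1/8868 - (-6*1)*13 = 1/8868 - (-6)*13 = 1/8868 - 1*(-78) = 1/8868 + 78 = 691705/8868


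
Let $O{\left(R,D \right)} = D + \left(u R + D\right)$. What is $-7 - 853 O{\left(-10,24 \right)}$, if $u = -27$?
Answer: $-271261$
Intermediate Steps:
$O{\left(R,D \right)} = - 27 R + 2 D$ ($O{\left(R,D \right)} = D + \left(- 27 R + D\right) = D + \left(D - 27 R\right) = - 27 R + 2 D$)
$-7 - 853 O{\left(-10,24 \right)} = -7 - 853 \left(\left(-27\right) \left(-10\right) + 2 \cdot 24\right) = -7 - 853 \left(270 + 48\right) = -7 - 271254 = -271261$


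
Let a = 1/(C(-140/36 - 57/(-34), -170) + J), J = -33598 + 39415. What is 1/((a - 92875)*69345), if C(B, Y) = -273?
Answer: -616/3967296787295 ≈ -1.5527e-10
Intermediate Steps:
J = 5817
a = 1/5544 (a = 1/(-273 + 5817) = 1/5544 ≈ 0.00018038)
1/((a - 92875)*69345) = 1/((1/5544 - 92875)*69345) = (1/69345)/(-514898999/5544) = -5544/514898999*1/69345 = -616/3967296787295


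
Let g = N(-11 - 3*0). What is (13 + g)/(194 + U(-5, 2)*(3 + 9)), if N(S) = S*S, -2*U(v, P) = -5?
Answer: 67/112 ≈ 0.59821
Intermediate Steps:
U(v, P) = 5/2 (U(v, P) = -½*(-5) = 5/2)
N(S) = S²
g = 121 (g = (-11 - 3*0)² = (-11 - 1*0)² = (-11 + 0)² = (-11)² = 121)
(13 + g)/(194 + U(-5, 2)*(3 + 9)) = (13 + 121)/(194 + 5*(3 + 9)/2) = 134/(194 + (5/2)*12) = 134/(194 + 30) = 134/224 = 134*(1/224) = 67/112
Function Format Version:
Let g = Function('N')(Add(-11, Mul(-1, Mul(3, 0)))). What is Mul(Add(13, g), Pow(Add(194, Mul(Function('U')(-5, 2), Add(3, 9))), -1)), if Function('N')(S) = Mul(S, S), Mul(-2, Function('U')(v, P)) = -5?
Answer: Rational(67, 112) ≈ 0.59821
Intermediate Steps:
Function('U')(v, P) = Rational(5, 2) (Function('U')(v, P) = Mul(Rational(-1, 2), -5) = Rational(5, 2))
Function('N')(S) = Pow(S, 2)
g = 121 (g = Pow(Add(-11, Mul(-1, Mul(3, 0))), 2) = Pow(Add(-11, Mul(-1, 0)), 2) = Pow(Add(-11, 0), 2) = Pow(-11, 2) = 121)
Mul(Add(13, g), Pow(Add(194, Mul(Function('U')(-5, 2), Add(3, 9))), -1)) = Mul(Add(13, 121), Pow(Add(194, Mul(Rational(5, 2), Add(3, 9))), -1)) = Mul(134, Pow(Add(194, Mul(Rational(5, 2), 12)), -1)) = Mul(134, Pow(Add(194, 30), -1)) = Mul(134, Pow(224, -1)) = Mul(134, Rational(1, 224)) = Rational(67, 112)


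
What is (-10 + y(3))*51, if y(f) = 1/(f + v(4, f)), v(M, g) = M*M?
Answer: -9639/19 ≈ -507.32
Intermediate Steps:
v(M, g) = M²
y(f) = 1/(16 + f) (y(f) = 1/(f + 4²) = 1/(f + 16) = 1/(16 + f))
(-10 + y(3))*51 = (-10 + 1/(16 + 3))*51 = (-10 + 1/19)*51 = -189/19*51 = -9639/19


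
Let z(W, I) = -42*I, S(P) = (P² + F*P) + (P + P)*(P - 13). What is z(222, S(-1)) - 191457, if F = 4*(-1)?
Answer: -192843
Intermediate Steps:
F = -4
S(P) = P² - 4*P + 2*P*(-13 + P) (S(P) = (P² - 4*P) + (P + P)*(P - 13) = (P² - 4*P) + (2*P)*(-13 + P) = (P² - 4*P) + 2*P*(-13 + P) = P² - 4*P + 2*P*(-13 + P))
z(222, S(-1)) - 191457 = -126*(-1)*(-10 - 1) - 191457 = -126*(-1)*(-11) - 191457 = -42*33 - 191457 = -1386 - 191457 = -192843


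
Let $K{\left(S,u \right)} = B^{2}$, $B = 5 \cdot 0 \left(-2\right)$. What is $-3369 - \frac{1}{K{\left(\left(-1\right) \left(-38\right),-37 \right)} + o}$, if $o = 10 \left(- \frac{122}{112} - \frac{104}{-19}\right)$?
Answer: $- \frac{78582457}{23325} \approx -3369.0$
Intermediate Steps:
$B = 0$ ($B = 0 \left(-2\right) = 0$)
$o = \frac{23325}{532}$ ($o = 10 \left(\left(-122\right) \frac{1}{112} - - \frac{104}{19}\right) = 10 \left(- \frac{61}{56} + \frac{104}{19}\right) = 10 \cdot \frac{4665}{1064} = \frac{23325}{532} \approx 43.844$)
$K{\left(S,u \right)} = 0$ ($K{\left(S,u \right)} = 0^{2} = 0$)
$-3369 - \frac{1}{K{\left(\left(-1\right) \left(-38\right),-37 \right)} + o} = -3369 - \frac{1}{0 + \frac{23325}{532}} = -3369 - \frac{1}{\frac{23325}{532}} = -3369 - \frac{532}{23325} = - \frac{78582457}{23325}$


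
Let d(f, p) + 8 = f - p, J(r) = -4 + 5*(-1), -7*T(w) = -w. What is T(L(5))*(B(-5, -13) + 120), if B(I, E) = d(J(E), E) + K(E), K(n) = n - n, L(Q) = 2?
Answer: 232/7 ≈ 33.143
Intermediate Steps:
T(w) = w/7 (T(w) = -(-1)*w/7 = w/7)
J(r) = -9 (J(r) = -4 - 5 = -9)
d(f, p) = -8 + f - p (d(f, p) = -8 + (f - p) = -8 + f - p)
K(n) = 0
B(I, E) = -17 - E (B(I, E) = (-8 - 9 - E) + 0 = (-17 - E) + 0 = -17 - E)
T(L(5))*(B(-5, -13) + 120) = ((1/7)*2)*((-17 - 1*(-13)) + 120) = 2*((-17 + 13) + 120)/7 = 2*(-4 + 120)/7 = (2/7)*116 = 232/7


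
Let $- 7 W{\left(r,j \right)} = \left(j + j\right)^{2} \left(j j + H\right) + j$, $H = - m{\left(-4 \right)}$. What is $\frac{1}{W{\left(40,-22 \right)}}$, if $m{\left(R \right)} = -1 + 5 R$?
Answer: $- \frac{7}{977658} \approx -7.16 \cdot 10^{-6}$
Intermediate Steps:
$H = 21$ ($H = - (-1 + 5 \left(-4\right)) = - (-1 - 20) = \left(-1\right) \left(-21\right) = 21$)
$W{\left(r,j \right)} = - \frac{j}{7} - \frac{4 j^{2} \left(21 + j^{2}\right)}{7}$ ($W{\left(r,j \right)} = - \frac{\left(j + j\right)^{2} \left(j j + 21\right) + j}{7} = - \frac{\left(2 j\right)^{2} \left(j^{2} + 21\right) + j}{7} = - \frac{4 j^{2} \left(21 + j^{2}\right) + j}{7} = - \frac{j + 4 j^{2} \left(21 + j^{2}\right)}{7} = - \frac{j}{7} - \frac{4 j^{2} \left(21 + j^{2}\right)}{7}$)
$\frac{1}{W{\left(40,-22 \right)}} = \frac{1}{\left(- \frac{1}{7}\right) \left(-22\right) \left(1 + 4 \left(-22\right)^{3} + 84 \left(-22\right)\right)} = \frac{1}{\left(- \frac{1}{7}\right) \left(-22\right) \left(1 + 4 \left(-10648\right) - 1848\right)} = \frac{1}{\left(- \frac{1}{7}\right) \left(-22\right) \left(1 - 42592 - 1848\right)} = \frac{1}{\left(- \frac{1}{7}\right) \left(-22\right) \left(-44439\right)} = \frac{1}{- \frac{977658}{7}} = - \frac{7}{977658}$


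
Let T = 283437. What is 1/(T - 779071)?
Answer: -1/495634 ≈ -2.0176e-6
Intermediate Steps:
1/(T - 779071) = 1/(283437 - 779071) = 1/(-495634) = -1/495634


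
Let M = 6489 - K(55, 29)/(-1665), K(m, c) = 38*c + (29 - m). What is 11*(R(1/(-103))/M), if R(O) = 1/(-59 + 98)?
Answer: 6105/140468393 ≈ 4.3462e-5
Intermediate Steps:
K(m, c) = 29 - m + 38*c
R(O) = 1/39
M = 10805261/1665 (M = 6489 - (29 - 1*55 + 38*29)/(-1665) = 6489 - (29 - 55 + 1102)*(-1)/1665 = 6489 - 1076*(-1)/1665 = 6489 - 1*(-1076/1665) = 6489 + 1076/1665 = 10805261/1665 ≈ 6489.6)
11*(R(1/(-103))/M) = 11*(1/(39*(10805261/1665))) = 11*((1/39)*(1665/10805261)) = 11*(555/140468393) = 6105/140468393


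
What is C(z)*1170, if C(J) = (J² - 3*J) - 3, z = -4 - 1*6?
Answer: 148590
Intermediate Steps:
z = -10 (z = -4 - 6 = -10)
C(J) = -3 + J² - 3*J
C(z)*1170 = (-3 + (-10)² - 3*(-10))*1170 = (-3 + 100 + 30)*1170 = 127*1170 = 148590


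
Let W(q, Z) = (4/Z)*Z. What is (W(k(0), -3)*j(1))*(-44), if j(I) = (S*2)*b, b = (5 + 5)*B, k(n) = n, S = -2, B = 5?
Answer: 35200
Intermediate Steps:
b = 50 (b = (5 + 5)*5 = 10*5 = 50)
W(q, Z) = 4
j(I) = -200 (j(I) = -2*2*50 = -4*50 = -200)
(W(k(0), -3)*j(1))*(-44) = (4*(-200))*(-44) = -800*(-44) = 35200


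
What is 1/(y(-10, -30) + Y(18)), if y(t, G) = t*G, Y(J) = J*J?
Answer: 1/624 ≈ 0.0016026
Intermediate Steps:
Y(J) = J²
y(t, G) = G*t
1/(y(-10, -30) + Y(18)) = 1/(-30*(-10) + 18²) = 1/(300 + 324) = 1/624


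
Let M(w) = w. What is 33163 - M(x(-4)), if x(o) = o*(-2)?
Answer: 33155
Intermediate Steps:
x(o) = -2*o
33163 - M(x(-4)) = 33163 - (-2)*(-4) = 33163 - 1*8 = 33163 - 8 = 33155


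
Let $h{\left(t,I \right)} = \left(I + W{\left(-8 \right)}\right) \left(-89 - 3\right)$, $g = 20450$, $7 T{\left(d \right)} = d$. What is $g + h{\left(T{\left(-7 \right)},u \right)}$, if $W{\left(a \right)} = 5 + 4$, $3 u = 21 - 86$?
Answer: $\frac{64846}{3} \approx 21615.0$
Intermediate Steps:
$T{\left(d \right)} = \frac{d}{7}$
$u = - \frac{65}{3}$ ($u = \frac{21 - 86}{3} = \frac{1}{3} \left(-65\right) = - \frac{65}{3} \approx -21.667$)
$W{\left(a \right)} = 9$
$h{\left(t,I \right)} = -828 - 92 I$ ($h{\left(t,I \right)} = \left(I + 9\right) \left(-89 - 3\right) = \left(9 + I\right) \left(-92\right) = -828 - 92 I$)
$g + h{\left(T{\left(-7 \right)},u \right)} = 20450 - - \frac{3496}{3} = 20450 + \left(-828 + \frac{5980}{3}\right) = 20450 + \frac{3496}{3} = \frac{64846}{3}$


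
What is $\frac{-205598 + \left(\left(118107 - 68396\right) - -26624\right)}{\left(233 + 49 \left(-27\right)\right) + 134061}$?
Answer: $- \frac{129263}{132971} \approx -0.97211$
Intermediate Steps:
$\frac{-205598 + \left(\left(118107 - 68396\right) - -26624\right)}{\left(233 + 49 \left(-27\right)\right) + 134061} = \frac{-205598 + \left(\left(118107 - 68396\right) + 26624\right)}{\left(233 - 1323\right) + 134061} = \frac{-205598 + \left(49711 + 26624\right)}{-1090 + 134061} = \frac{-205598 + 76335}{132971} = \left(-129263\right) \frac{1}{132971} = - \frac{129263}{132971}$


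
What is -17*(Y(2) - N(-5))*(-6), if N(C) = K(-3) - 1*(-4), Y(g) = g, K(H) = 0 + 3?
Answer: -510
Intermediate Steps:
K(H) = 3
N(C) = 7 (N(C) = 3 - 1*(-4) = 3 + 4 = 7)
-17*(Y(2) - N(-5))*(-6) = -17*(2 - 1*7)*(-6) = -17*(2 - 7)*(-6) = -17*(-5)*(-6) = 85*(-6) = -510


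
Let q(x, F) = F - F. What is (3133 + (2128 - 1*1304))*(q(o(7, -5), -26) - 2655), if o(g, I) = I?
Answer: -10505835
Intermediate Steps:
q(x, F) = 0
(3133 + (2128 - 1*1304))*(q(o(7, -5), -26) - 2655) = (3133 + (2128 - 1*1304))*(0 - 2655) = (3133 + (2128 - 1304))*(-2655) = (3133 + 824)*(-2655) = 3957*(-2655) = -10505835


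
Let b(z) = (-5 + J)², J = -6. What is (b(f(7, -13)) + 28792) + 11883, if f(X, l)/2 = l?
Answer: 40796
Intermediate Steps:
f(X, l) = 2*l
b(z) = 121 (b(z) = (-5 - 6)² = (-11)² = 121)
(b(f(7, -13)) + 28792) + 11883 = (121 + 28792) + 11883 = 28913 + 11883 = 40796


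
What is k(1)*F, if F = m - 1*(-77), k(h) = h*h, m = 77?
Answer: 154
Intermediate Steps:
k(h) = h²
F = 154 (F = 77 - 1*(-77) = 77 + 77 = 154)
k(1)*F = 1²*154 = 1*154 = 154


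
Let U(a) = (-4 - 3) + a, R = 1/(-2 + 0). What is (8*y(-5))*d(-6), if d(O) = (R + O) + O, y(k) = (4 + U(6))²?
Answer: -900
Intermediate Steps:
R = -½ (R = 1/(-2) = -½ ≈ -0.50000)
U(a) = -7 + a
y(k) = 9 (y(k) = (4 + (-7 + 6))² = (4 - 1)² = 3² = 9)
d(O) = -½ + 2*O (d(O) = (-½ + O) + O = -½ + 2*O)
(8*y(-5))*d(-6) = (8*9)*(-½ + 2*(-6)) = 72*(-½ - 12) = 72*(-25/2) = -900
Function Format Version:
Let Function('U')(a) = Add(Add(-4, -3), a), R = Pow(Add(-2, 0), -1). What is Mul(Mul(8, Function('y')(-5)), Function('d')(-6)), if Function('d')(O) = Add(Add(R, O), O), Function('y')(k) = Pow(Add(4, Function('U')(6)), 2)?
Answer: -900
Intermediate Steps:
R = Rational(-1, 2) (R = Pow(-2, -1) = Rational(-1, 2) ≈ -0.50000)
Function('U')(a) = Add(-7, a)
Function('y')(k) = 9 (Function('y')(k) = Pow(Add(4, Add(-7, 6)), 2) = Pow(Add(4, -1), 2) = Pow(3, 2) = 9)
Function('d')(O) = Add(Rational(-1, 2), Mul(2, O)) (Function('d')(O) = Add(Add(Rational(-1, 2), O), O) = Add(Rational(-1, 2), Mul(2, O)))
Mul(Mul(8, Function('y')(-5)), Function('d')(-6)) = Mul(Mul(8, 9), Add(Rational(-1, 2), Mul(2, -6))) = Mul(72, Add(Rational(-1, 2), -12)) = Mul(72, Rational(-25, 2)) = -900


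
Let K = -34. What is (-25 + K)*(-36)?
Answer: 2124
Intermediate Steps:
(-25 + K)*(-36) = (-25 - 34)*(-36) = -59*(-36) = 2124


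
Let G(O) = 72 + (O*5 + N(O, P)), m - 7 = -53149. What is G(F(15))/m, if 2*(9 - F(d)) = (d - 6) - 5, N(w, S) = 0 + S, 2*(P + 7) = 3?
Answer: -203/106284 ≈ -0.0019100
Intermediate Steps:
P = -11/2 (P = -7 + (½)*3 = -7 + 3/2 = -11/2 ≈ -5.5000)
N(w, S) = S
F(d) = 29/2 - d/2 (F(d) = 9 - ((d - 6) - 5)/2 = 9 - ((-6 + d) - 5)/2 = 9 - (-11 + d)/2 = 9 + (11/2 - d/2) = 29/2 - d/2)
m = -53142 (m = 7 - 53149 = -53142)
G(O) = 133/2 + 5*O (G(O) = 72 + (O*5 - 11/2) = 72 + (5*O - 11/2) = 72 + (-11/2 + 5*O) = 133/2 + 5*O)
G(F(15))/m = (133/2 + 5*(29/2 - ½*15))/(-53142) = (133/2 + 5*(29/2 - 15/2))*(-1/53142) = (133/2 + 5*7)*(-1/53142) = (133/2 + 35)*(-1/53142) = (203/2)*(-1/53142) = -203/106284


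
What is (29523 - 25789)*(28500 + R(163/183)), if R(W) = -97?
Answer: 106056802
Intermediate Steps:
(29523 - 25789)*(28500 + R(163/183)) = (29523 - 25789)*(28500 - 97) = 3734*28403 = 106056802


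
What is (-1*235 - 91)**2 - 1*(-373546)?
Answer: 479822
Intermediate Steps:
(-1*235 - 91)**2 - 1*(-373546) = (-235 - 91)**2 + 373546 = (-326)**2 + 373546 = 106276 + 373546 = 479822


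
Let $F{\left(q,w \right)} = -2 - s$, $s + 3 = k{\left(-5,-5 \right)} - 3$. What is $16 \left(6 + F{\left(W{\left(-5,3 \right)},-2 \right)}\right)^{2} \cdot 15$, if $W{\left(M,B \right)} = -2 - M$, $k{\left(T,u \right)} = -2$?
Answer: $34560$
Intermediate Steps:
$s = -8$ ($s = -3 - 5 = -8$)
$F{\left(q,w \right)} = 6$ ($F{\left(q,w \right)} = -2 - -8 = -2 + 8 = 6$)
$16 \left(6 + F{\left(W{\left(-5,3 \right)},-2 \right)}\right)^{2} \cdot 15 = 16 \left(6 + 6\right)^{2} \cdot 15 = 16 \cdot 12^{2} \cdot 15 = 16 \cdot 144 \cdot 15 = 2304 \cdot 15 = 34560$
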